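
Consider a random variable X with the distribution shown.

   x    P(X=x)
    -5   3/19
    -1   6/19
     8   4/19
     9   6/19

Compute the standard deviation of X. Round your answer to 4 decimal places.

5.6225

E[X] = 65/19, E[X²] = 823/19
Var(X) = E[X²] − (E[X])² = 823/19 − 4225/361 = 11412/361
SD(X) = √(11412/361) ≈ 5.6225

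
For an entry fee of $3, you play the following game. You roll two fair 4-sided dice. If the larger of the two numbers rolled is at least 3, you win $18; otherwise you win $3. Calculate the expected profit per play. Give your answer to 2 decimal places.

E[payout] = (1/4)·3 + (3/4)·18 = 57/4
Expected profit = 57/4 − 3 = 45/4 ≈ $11.25

$11.25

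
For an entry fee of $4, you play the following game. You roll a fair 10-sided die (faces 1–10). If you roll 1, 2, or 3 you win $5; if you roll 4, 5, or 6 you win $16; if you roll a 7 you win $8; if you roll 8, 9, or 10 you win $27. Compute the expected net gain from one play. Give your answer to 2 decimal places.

$11.20

E[payout] = (3/10)·5 + (1/10)·8 + (3/10)·16 + (3/10)·27 = 76/5
Expected profit = 76/5 − 4 = 56/5 ≈ $11.20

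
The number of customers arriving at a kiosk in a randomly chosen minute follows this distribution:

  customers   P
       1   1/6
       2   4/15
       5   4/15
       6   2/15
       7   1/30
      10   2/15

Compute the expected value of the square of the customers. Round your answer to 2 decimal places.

27.67

E[X²] = (1/6)·1 + (4/15)·4 + (4/15)·25 + (2/15)·36 + (1/30)·49 + (2/15)·100
     = 83/3 ≈ 27.67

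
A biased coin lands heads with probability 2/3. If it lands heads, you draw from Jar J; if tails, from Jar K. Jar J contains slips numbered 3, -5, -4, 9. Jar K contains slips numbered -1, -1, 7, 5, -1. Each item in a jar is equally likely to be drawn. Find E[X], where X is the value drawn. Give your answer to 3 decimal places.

E[X | Jar J] = (3 − 5 − 4 + 9)/4 = 3/4
E[X | Jar K] = (-1 − 1 + 7 + 5 − 1)/5 = 9/5
E[X] = (2/3)·3/4 + (1/3)·9/5 = 11/10 ≈ 1.100

1.100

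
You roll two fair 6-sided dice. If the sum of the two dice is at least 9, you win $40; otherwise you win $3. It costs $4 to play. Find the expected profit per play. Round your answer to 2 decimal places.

$9.28

E[payout] = (13/18)·3 + (5/18)·40 = 239/18
Expected profit = 239/18 − 4 = 167/18 ≈ $9.28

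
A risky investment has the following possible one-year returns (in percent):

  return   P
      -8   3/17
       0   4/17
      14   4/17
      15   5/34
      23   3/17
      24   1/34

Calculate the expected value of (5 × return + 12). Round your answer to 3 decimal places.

E[5x+12] = (3/17)·(-28) + (4/17)·12 + (4/17)·82 + (5/34)·87 + (3/17)·127 + (1/34)·132
     = 1913/34 ≈ 56.265

56.265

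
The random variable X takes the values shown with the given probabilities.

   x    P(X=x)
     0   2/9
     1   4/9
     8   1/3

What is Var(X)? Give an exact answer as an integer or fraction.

E[X] = (2/9)·0 + (4/9)·1 + (1/3)·8 = 28/9
E[X²] = (2/9)·0 + (4/9)·1 + (1/3)·64 = 196/9
Var(X) = 196/9 − (28/9)² = 980/81

980/81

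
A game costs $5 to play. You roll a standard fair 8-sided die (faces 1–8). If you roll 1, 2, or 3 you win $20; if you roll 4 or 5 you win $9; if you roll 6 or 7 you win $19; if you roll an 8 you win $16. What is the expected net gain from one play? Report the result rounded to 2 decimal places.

$11.50

E[payout] = (1/4)·9 + (1/8)·16 + (1/4)·19 + (3/8)·20 = 33/2
Expected profit = 33/2 − 5 = 23/2 ≈ $11.50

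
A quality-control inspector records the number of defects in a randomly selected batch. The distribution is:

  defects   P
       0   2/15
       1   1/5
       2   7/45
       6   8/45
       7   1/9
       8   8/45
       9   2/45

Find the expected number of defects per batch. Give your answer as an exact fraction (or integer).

188/45

E[X] = (2/15)·0 + (1/5)·1 + (7/45)·2 + (8/45)·6 + (1/9)·7 + (8/45)·8 + (2/45)·9
     = 188/45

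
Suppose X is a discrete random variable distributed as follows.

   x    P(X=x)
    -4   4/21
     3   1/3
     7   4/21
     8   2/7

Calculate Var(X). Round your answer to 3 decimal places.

E[X] = (4/21)·(-4) + (1/3)·3 + (4/21)·7 + (2/7)·8 = 27/7
E[X²] = (4/21)·16 + (1/3)·9 + (4/21)·49 + (2/7)·64 = 101/3
Var(X) = 101/3 − (27/7)² = 2762/147 ≈ 18.789

18.789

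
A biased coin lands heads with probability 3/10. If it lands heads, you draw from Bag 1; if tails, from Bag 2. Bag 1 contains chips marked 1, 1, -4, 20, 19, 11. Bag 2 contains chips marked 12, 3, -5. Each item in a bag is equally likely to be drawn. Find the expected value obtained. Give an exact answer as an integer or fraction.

71/15

E[X | Bag 1] = (1 + 1 − 4 + 20 + 19 + 11)/6 = 8
E[X | Bag 2] = (12 + 3 − 5)/3 = 10/3
E[X] = (3/10)·8 + (7/10)·10/3 = 71/15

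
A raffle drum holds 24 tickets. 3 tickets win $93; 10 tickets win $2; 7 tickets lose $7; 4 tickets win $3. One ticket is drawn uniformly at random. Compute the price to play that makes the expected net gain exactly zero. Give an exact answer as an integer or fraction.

E[payout] = (3/24)·93 + (10/24)·2 + (7/24)·(-7) + (4/24)·3 = 131/12
Fair fee = E[payout] = 131/12

131/12 dollars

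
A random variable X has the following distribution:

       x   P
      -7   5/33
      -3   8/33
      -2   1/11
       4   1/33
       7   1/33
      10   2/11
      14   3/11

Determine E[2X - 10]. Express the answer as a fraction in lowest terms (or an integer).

E[2x-10] = (5/33)·(-24) + (8/33)·(-16) + (1/11)·(-14) + (1/33)·(-2) + (1/33)·4 + (2/11)·10 + (3/11)·18
     = -2

-2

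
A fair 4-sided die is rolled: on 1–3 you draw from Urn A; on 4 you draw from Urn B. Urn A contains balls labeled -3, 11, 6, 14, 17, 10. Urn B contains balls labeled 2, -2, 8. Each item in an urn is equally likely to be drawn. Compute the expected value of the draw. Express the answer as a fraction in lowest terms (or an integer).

181/24

E[X | Urn A] = (-3 + 11 + 6 + 14 + 17 + 10)/6 = 55/6
E[X | Urn B] = (2 − 2 + 8)/3 = 8/3
E[X] = (3/4)·55/6 + (1/4)·8/3 = 181/24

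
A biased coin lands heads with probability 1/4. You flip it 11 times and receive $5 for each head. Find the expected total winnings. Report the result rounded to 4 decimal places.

$13.7500

E[#heads] = 11·1/4 = 11/4 (linearity over flips).
E[winnings] = 5·11/4 = 55/4.
≈ 13.7500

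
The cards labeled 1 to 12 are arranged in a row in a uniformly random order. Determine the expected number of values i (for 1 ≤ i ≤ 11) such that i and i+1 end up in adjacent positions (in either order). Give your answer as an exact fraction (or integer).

For each i ∈ {1,…,11}, let Xᵢ = 1 if i and i+1 are adjacent. P(Xᵢ=1) = 2·(12−1)!/12! = 2/12.
By linearity, E[ΣXᵢ] = (11)·(2/12) = 11/6.

11/6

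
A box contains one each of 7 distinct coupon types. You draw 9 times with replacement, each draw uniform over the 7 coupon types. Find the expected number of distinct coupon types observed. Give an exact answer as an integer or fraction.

Let Xⱼ=1 if type j appears at least once. P(Xⱼ=1) = 1 − ((7−1)/7)^9 = 30275911/40353607.
E[#distinct] = 7·30275911/40353607 = 30275911/5764801.

30275911/5764801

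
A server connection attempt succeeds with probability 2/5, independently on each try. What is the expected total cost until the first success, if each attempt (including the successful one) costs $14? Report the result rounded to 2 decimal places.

E[#attempts] = 1/p = 5/2; E[cost] = 14·5/2 = 35.
≈ 35.00

$35.00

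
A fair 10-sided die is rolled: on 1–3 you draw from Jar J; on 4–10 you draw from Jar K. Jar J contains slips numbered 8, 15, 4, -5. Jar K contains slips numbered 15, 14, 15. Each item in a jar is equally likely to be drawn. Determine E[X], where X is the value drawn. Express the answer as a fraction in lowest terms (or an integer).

143/12

E[X | Jar J] = (8 + 15 + 4 − 5)/4 = 11/2
E[X | Jar K] = (15 + 14 + 15)/3 = 44/3
E[X] = (3/10)·11/2 + (7/10)·44/3 = 143/12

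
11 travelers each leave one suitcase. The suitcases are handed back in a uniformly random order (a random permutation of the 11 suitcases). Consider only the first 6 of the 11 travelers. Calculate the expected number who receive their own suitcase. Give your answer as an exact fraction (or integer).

Let Xᵢ = 1 if person i gets their own suitcase. For each i, P(Xᵢ=1) = 1/11.
By linearity of expectation, E[X₁+…+X_6] = 6·(1/11) = 6/11.

6/11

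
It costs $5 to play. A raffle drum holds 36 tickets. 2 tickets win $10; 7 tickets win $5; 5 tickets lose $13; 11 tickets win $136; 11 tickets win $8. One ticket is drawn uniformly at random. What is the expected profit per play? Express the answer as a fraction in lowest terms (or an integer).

E[payout] = (2/36)·10 + (7/36)·5 + (5/36)·(-13) + (11/36)·136 + (11/36)·8 = 787/18
Expected profit = 787/18 − 5 = 697/18

697/18 dollars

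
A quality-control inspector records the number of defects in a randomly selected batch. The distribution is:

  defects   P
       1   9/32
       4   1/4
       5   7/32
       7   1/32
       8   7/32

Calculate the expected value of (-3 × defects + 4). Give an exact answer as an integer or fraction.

E[-3x+4] = (9/32)·1 + (1/4)·(-8) + (7/32)·(-11) + (1/32)·(-17) + (7/32)·(-20)
     = -289/32

-289/32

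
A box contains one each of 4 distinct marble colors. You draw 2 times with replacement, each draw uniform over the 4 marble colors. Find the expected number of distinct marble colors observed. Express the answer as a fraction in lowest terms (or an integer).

Let Xⱼ=1 if type j appears at least once. P(Xⱼ=1) = 1 − ((4−1)/4)^2 = 7/16.
E[#distinct] = 4·7/16 = 7/4.

7/4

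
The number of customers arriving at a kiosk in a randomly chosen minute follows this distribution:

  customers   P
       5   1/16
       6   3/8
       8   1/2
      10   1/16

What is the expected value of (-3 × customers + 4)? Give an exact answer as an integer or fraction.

E[-3x+4] = (1/16)·(-11) + (3/8)·(-14) + (1/2)·(-20) + (1/16)·(-26)
     = -281/16

-281/16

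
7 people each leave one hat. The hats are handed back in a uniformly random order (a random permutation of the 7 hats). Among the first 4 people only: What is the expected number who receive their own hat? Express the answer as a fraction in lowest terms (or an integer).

Let Xᵢ = 1 if person i gets their own hat. For each i, P(Xᵢ=1) = 1/7.
By linearity of expectation, E[X₁+…+X_4] = 4·(1/7) = 4/7.

4/7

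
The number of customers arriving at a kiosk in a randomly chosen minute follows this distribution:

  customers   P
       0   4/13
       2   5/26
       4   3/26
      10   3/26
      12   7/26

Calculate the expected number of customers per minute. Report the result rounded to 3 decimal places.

E[X] = (4/13)·0 + (5/26)·2 + (3/26)·4 + (3/26)·10 + (7/26)·12
     = 68/13 ≈ 5.231

5.231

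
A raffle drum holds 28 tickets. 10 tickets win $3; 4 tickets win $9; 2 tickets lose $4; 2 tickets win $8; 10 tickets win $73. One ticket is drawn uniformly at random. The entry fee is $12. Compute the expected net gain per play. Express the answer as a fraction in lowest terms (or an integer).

117/7 dollars

E[payout] = (10/28)·3 + (4/28)·9 + (2/28)·(-4) + (2/28)·8 + (10/28)·73 = 201/7
Expected profit = 201/7 − 12 = 117/7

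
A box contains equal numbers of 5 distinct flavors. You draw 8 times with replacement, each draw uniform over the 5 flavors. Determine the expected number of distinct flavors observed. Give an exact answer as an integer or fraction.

Let Xⱼ=1 if type j appears at least once. P(Xⱼ=1) = 1 − ((5−1)/5)^8 = 325089/390625.
E[#distinct] = 5·325089/390625 = 325089/78125.

325089/78125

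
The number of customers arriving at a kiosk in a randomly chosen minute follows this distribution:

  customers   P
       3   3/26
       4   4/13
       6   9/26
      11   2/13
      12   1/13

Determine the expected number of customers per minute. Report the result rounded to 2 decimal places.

E[X] = (3/26)·3 + (4/13)·4 + (9/26)·6 + (2/13)·11 + (1/13)·12
     = 163/26 ≈ 6.27

6.27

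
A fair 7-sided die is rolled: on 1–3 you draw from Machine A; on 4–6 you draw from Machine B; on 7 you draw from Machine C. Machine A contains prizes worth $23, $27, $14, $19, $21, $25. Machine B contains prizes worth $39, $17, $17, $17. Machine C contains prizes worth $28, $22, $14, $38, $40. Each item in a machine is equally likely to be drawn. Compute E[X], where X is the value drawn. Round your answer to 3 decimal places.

E[X | Machine A] = (23 + 27 + 14 + 19 + 21 + 25)/6 = 43/2
E[X | Machine B] = (39 + 17 + 17 + 17)/4 = 45/2
E[X | Machine C] = (28 + 22 + 14 + 38 + 40)/5 = 142/5
E[X] = (3/7)·43/2 + (3/7)·45/2 + (1/7)·142/5 = 802/35 ≈ 22.914

$22.914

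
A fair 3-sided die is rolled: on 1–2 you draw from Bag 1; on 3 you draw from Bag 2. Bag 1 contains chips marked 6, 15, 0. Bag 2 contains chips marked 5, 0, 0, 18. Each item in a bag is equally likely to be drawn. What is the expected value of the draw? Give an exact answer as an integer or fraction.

E[X | Bag 1] = (6 + 15 + 0)/3 = 7
E[X | Bag 2] = (5 + 0 + 0 + 18)/4 = 23/4
E[X] = (2/3)·7 + (1/3)·23/4 = 79/12

79/12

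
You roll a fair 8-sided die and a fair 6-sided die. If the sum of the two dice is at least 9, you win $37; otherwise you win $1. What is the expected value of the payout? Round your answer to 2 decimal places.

E[payout] = (9/16)·1 + (7/16)·37 = 67/4
≈ $16.75

$16.75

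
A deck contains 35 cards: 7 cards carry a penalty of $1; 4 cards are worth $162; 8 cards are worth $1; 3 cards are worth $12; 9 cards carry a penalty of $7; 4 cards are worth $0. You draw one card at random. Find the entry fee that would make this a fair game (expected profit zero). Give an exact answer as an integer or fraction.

E[payout] = (7/35)·(-1) + (4/35)·162 + (8/35)·1 + (3/35)·12 + (9/35)·(-7) + (4/35)·0 = 622/35
Fair fee = E[payout] = 622/35

622/35 dollars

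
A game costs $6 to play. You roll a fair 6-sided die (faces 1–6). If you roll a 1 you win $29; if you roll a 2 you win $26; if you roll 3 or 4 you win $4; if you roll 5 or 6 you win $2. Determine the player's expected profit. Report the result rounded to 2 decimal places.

E[payout] = (1/3)·2 + (1/3)·4 + (1/6)·26 + (1/6)·29 = 67/6
Expected profit = 67/6 − 6 = 31/6 ≈ $5.17

$5.17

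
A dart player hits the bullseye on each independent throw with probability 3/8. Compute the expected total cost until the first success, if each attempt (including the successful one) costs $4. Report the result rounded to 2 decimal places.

$10.67

E[#attempts] = 1/p = 8/3; E[cost] = 4·8/3 = 32/3.
≈ 10.67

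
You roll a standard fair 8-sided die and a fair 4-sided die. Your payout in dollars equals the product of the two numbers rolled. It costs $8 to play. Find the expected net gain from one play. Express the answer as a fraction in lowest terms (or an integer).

13/4 dollars

Distribution of the product of the two numbers rolled: 1 w.p. 1/32, 2 w.p. 1/16, 3 w.p. 1/16, 4 w.p. 3/32, 5 w.p. 1/32, 6 w.p. 3/32, …
E[payout] = (1/32)·1 + (1/16)·2 + (1/16)·3 + (3/32)·4 + (1/32)·5 + (3/32)·6 + (1/32)·7 + (3/32)·8 + (1/32)·9 + (1/32)·10 + (3/32)·12 + (1/32)·14 + (1/32)·15 + (1/16)·16 + (1/32)·18 + (1/32)·20 + (1/32)·21 + (1/16)·24 + (1/32)·28 + (1/32)·32 = 45/4
Expected profit = 45/4 − 8 = 13/4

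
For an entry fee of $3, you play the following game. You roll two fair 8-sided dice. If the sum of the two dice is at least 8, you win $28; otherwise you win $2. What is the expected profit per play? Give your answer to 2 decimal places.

E[payout] = (21/64)·2 + (43/64)·28 = 623/32
Expected profit = 623/32 − 3 = 527/32 ≈ $16.47

$16.47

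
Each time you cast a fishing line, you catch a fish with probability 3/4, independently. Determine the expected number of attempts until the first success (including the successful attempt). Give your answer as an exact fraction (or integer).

4/3

For a geometric distribution, E[trials] = 1/p = 1/(3/4) = 4/3.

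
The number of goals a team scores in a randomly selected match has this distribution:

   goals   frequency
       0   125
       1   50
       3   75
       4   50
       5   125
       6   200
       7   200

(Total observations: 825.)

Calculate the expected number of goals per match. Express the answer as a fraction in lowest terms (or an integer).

Total = 825, so P(goals=0) = 125/825, etc.
E[X] = (5/33)·0 + (2/33)·1 + (1/11)·3 + (2/33)·4 + (5/33)·5 + (8/33)·6 + (8/33)·7
     = 148/33

148/33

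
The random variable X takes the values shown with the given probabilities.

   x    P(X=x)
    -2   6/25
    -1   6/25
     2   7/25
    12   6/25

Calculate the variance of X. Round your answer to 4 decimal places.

29.4816

E[X] = (6/25)·(-2) + (6/25)·(-1) + (7/25)·2 + (6/25)·12 = 68/25
E[X²] = (6/25)·4 + (6/25)·1 + (7/25)·4 + (6/25)·144 = 922/25
Var(X) = 922/25 − (68/25)² = 18426/625 ≈ 29.4816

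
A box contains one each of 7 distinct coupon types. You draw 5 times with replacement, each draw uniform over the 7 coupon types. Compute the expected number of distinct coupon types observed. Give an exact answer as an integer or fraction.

9031/2401

Let Xⱼ=1 if type j appears at least once. P(Xⱼ=1) = 1 − ((7−1)/7)^5 = 9031/16807.
E[#distinct] = 7·9031/16807 = 9031/2401.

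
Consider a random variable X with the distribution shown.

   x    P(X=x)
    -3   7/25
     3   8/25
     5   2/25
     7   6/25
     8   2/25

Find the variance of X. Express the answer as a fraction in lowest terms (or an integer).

E[X] = (7/25)·(-3) + (8/25)·3 + (2/25)·5 + (6/25)·7 + (2/25)·8 = 71/25
E[X²] = (7/25)·9 + (8/25)·9 + (2/25)·25 + (6/25)·49 + (2/25)·64 = 607/25
Var(X) = 607/25 − (71/25)² = 10134/625

10134/625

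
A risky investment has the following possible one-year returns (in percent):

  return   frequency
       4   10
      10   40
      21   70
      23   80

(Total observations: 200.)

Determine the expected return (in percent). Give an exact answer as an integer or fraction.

75/4

Total = 200, so P(return=4) = 10/200, etc.
E[X] = (1/20)·4 + (1/5)·10 + (7/20)·21 + (2/5)·23
     = 75/4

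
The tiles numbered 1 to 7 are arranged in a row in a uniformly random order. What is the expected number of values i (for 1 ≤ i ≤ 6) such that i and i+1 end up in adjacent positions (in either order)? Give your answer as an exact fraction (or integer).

For each i ∈ {1,…,6}, let Xᵢ = 1 if i and i+1 are adjacent. P(Xᵢ=1) = 2·(7−1)!/7! = 2/7.
By linearity, E[ΣXᵢ] = (6)·(2/7) = 12/7.

12/7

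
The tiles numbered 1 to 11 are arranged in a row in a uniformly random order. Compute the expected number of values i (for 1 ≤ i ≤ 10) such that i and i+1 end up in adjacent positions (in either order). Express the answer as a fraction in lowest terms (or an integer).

20/11

For each i ∈ {1,…,10}, let Xᵢ = 1 if i and i+1 are adjacent. P(Xᵢ=1) = 2·(11−1)!/11! = 2/11.
By linearity, E[ΣXᵢ] = (10)·(2/11) = 20/11.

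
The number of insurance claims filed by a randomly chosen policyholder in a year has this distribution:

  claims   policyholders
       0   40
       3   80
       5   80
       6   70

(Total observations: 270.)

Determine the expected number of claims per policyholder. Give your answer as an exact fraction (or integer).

106/27

Total = 270, so P(claims=0) = 40/270, etc.
E[X] = (4/27)·0 + (8/27)·3 + (8/27)·5 + (7/27)·6
     = 106/27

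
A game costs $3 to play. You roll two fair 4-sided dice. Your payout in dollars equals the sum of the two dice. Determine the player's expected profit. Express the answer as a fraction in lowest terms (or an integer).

$2

Distribution of the sum of the two dice: 2 w.p. 1/16, 3 w.p. 1/8, 4 w.p. 3/16, 5 w.p. 1/4, 6 w.p. 3/16, 7 w.p. 1/8, …
E[payout] = (1/16)·2 + (1/8)·3 + (3/16)·4 + (1/4)·5 + (3/16)·6 + (1/8)·7 + (1/16)·8 = 5
Expected profit = 5 − 3 = 2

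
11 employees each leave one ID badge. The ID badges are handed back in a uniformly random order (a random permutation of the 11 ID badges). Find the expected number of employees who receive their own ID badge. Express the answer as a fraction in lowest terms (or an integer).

Let Xᵢ = 1 if person i gets their own ID badge. For each i, P(Xᵢ=1) = 1/11.
By linearity of expectation, E[X₁+…+X_11] = 11·(1/11) = 1.

1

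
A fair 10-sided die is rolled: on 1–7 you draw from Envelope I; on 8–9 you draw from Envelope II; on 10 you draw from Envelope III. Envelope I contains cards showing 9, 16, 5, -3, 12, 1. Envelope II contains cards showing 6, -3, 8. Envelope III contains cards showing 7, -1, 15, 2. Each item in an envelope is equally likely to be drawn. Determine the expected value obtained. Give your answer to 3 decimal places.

E[X | Envelope I] = (9 + 16 + 5 − 3 + 12 + 1)/6 = 20/3
E[X | Envelope II] = (6 − 3 + 8)/3 = 11/3
E[X | Envelope III] = (7 − 1 + 15 + 2)/4 = 23/4
E[X] = (7/10)·20/3 + (1/5)·11/3 + (1/10)·23/4 = 239/40 ≈ 5.975

5.975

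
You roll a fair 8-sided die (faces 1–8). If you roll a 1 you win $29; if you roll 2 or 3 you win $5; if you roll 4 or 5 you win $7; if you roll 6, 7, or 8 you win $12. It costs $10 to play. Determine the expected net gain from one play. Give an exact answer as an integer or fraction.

9/8 dollars

E[payout] = (1/4)·5 + (1/4)·7 + (3/8)·12 + (1/8)·29 = 89/8
Expected profit = 89/8 − 10 = 9/8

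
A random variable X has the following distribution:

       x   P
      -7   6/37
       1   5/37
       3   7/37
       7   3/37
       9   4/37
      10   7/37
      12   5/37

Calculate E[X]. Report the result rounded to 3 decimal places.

4.622

E[X] = (6/37)·(-7) + (5/37)·1 + (7/37)·3 + (3/37)·7 + (4/37)·9 + (7/37)·10 + (5/37)·12
     = 171/37 ≈ 4.622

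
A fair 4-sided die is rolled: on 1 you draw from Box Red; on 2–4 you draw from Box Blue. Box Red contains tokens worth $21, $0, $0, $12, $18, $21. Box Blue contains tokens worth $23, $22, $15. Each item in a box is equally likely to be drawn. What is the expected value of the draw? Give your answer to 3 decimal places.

E[X | Box Red] = (21 + 0 + 0 + 12 + 18 + 21)/6 = 12
E[X | Box Blue] = (23 + 22 + 15)/3 = 20
E[X] = (1/4)·12 + (3/4)·20 = 18 ≈ 18.000

$18.000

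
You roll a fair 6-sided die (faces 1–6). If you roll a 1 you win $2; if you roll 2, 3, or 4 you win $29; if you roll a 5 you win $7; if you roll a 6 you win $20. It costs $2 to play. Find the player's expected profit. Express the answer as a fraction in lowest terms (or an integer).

E[payout] = (1/6)·2 + (1/6)·7 + (1/6)·20 + (1/2)·29 = 58/3
Expected profit = 58/3 − 2 = 52/3

52/3 dollars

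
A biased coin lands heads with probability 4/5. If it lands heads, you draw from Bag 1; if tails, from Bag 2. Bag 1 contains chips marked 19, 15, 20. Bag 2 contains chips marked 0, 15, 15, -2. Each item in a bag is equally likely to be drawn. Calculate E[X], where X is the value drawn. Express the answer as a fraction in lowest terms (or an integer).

E[X | Bag 1] = (19 + 15 + 20)/3 = 18
E[X | Bag 2] = (0 + 15 + 15 − 2)/4 = 7
E[X] = (4/5)·18 + (1/5)·7 = 79/5

79/5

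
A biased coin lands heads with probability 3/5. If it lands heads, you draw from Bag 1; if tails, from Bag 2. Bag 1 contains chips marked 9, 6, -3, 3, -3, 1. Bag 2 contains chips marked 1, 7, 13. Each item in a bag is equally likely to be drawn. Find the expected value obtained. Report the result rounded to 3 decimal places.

4.100

E[X | Bag 1] = (9 + 6 − 3 + 3 − 3 + 1)/6 = 13/6
E[X | Bag 2] = (1 + 7 + 13)/3 = 7
E[X] = (3/5)·13/6 + (2/5)·7 = 41/10 ≈ 4.100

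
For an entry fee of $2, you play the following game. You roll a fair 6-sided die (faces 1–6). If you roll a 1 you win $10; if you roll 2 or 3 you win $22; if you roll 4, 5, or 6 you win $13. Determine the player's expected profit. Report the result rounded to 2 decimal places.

$13.50

E[payout] = (1/6)·10 + (1/2)·13 + (1/3)·22 = 31/2
Expected profit = 31/2 − 2 = 27/2 ≈ $13.50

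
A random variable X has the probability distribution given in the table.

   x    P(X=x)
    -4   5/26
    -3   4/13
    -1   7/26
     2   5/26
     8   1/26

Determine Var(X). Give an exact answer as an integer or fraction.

E[X] = (5/26)·(-4) + (4/13)·(-3) + (7/26)·(-1) + (5/26)·2 + (1/26)·8 = -33/26
E[X²] = (5/26)·16 + (4/13)·9 + (7/26)·1 + (5/26)·4 + (1/26)·64 = 243/26
Var(X) = 243/26 − (-33/26)² = 5229/676

5229/676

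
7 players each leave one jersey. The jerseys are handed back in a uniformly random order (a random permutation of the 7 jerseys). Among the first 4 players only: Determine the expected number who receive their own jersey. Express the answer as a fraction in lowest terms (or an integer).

4/7

Let Xᵢ = 1 if person i gets their own jersey. For each i, P(Xᵢ=1) = 1/7.
By linearity of expectation, E[X₁+…+X_4] = 4·(1/7) = 4/7.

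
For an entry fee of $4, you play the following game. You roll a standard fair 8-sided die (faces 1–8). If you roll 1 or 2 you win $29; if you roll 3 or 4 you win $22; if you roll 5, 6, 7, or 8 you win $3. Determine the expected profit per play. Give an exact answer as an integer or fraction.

E[payout] = (1/2)·3 + (1/4)·22 + (1/4)·29 = 57/4
Expected profit = 57/4 − 4 = 41/4

41/4 dollars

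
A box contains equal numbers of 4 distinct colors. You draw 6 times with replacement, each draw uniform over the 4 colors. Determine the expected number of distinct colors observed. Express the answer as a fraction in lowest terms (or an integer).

3367/1024

Let Xⱼ=1 if type j appears at least once. P(Xⱼ=1) = 1 − ((4−1)/4)^6 = 3367/4096.
E[#distinct] = 4·3367/4096 = 3367/1024.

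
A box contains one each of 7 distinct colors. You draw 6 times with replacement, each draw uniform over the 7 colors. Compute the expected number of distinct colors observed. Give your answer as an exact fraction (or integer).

70993/16807

Let Xⱼ=1 if type j appears at least once. P(Xⱼ=1) = 1 − ((7−1)/7)^6 = 70993/117649.
E[#distinct] = 7·70993/117649 = 70993/16807.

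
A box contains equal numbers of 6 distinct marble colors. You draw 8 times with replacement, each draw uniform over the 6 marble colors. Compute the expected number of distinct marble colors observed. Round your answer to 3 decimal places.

Let Xⱼ=1 if type j appears at least once. P(Xⱼ=1) = 1 − ((6−1)/6)^8 = 1288991/1679616.
E[#distinct] = 6·1288991/1679616 = 1288991/279936.
≈ 4.605

4.605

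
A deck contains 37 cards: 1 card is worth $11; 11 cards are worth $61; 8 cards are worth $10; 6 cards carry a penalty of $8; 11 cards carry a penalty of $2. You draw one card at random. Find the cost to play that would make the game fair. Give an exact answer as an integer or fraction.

692/37 dollars

E[payout] = (1/37)·11 + (11/37)·61 + (8/37)·10 + (6/37)·(-8) + (11/37)·(-2) = 692/37
Fair fee = E[payout] = 692/37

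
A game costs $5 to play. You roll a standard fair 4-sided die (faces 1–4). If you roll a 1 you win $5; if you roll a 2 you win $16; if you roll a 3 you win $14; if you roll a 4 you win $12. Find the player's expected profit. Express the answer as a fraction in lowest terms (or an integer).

27/4 dollars

E[payout] = (1/4)·5 + (1/4)·12 + (1/4)·14 + (1/4)·16 = 47/4
Expected profit = 47/4 − 5 = 27/4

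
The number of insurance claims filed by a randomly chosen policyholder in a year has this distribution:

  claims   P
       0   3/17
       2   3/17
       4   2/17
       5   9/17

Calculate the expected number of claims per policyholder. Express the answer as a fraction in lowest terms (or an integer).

59/17

E[X] = (3/17)·0 + (3/17)·2 + (2/17)·4 + (9/17)·5
     = 59/17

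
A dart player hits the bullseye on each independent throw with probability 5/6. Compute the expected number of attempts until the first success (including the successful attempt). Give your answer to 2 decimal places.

For a geometric distribution, E[trials] = 1/p = 1/(5/6) = 6/5.
≈ 1.20

1.20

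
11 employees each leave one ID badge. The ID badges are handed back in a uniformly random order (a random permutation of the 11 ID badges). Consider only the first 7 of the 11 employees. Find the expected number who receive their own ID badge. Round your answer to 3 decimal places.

0.636

Let Xᵢ = 1 if person i gets their own ID badge. For each i, P(Xᵢ=1) = 1/11.
By linearity of expectation, E[X₁+…+X_7] = 7·(1/11) = 7/11.
≈ 0.636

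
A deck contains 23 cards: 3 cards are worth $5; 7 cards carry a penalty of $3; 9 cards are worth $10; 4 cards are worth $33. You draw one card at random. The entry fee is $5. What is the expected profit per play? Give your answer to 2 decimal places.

E[payout] = (3/23)·5 + (7/23)·(-3) + (9/23)·10 + (4/23)·33 = 216/23
Expected profit = 216/23 − 5 = 101/23 ≈ $4.39

$4.39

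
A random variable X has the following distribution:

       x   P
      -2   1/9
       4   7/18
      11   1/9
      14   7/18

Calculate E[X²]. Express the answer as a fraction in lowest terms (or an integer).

E[X²] = (1/9)·4 + (7/18)·16 + (1/9)·121 + (7/18)·196
     = 289/3

289/3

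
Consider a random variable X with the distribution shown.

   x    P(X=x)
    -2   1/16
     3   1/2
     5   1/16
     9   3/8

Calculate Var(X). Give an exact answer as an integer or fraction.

E[X] = (1/16)·(-2) + (1/2)·3 + (1/16)·5 + (3/8)·9 = 81/16
E[X²] = (1/16)·4 + (1/2)·9 + (1/16)·25 + (3/8)·81 = 587/16
Var(X) = 587/16 − (81/16)² = 2831/256

2831/256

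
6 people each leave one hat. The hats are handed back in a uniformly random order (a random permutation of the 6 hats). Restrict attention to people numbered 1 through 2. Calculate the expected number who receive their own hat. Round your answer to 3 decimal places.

0.333

Let Xᵢ = 1 if person i gets their own hat. For each i, P(Xᵢ=1) = 1/6.
By linearity of expectation, E[X₁+…+X_2] = 2·(1/6) = 1/3.
≈ 0.333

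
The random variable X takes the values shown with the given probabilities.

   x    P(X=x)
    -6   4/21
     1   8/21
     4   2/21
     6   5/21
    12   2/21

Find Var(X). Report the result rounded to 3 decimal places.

26.249

E[X] = (4/21)·(-6) + (8/21)·1 + (2/21)·4 + (5/21)·6 + (2/21)·12 = 46/21
E[X²] = (4/21)·36 + (8/21)·1 + (2/21)·16 + (5/21)·36 + (2/21)·144 = 652/21
Var(X) = 652/21 − (46/21)² = 11576/441 ≈ 26.249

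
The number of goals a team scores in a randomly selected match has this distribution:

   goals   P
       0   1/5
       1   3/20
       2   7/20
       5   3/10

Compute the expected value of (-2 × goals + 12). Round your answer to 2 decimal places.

E[-2x+12] = (1/5)·12 + (3/20)·10 + (7/20)·8 + (3/10)·2
     = 73/10 ≈ 7.30

7.30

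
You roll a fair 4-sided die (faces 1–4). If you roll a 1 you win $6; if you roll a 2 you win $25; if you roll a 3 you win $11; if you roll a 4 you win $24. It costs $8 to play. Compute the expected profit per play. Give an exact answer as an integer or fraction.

E[payout] = (1/4)·6 + (1/4)·11 + (1/4)·24 + (1/4)·25 = 33/2
Expected profit = 33/2 − 8 = 17/2

17/2 dollars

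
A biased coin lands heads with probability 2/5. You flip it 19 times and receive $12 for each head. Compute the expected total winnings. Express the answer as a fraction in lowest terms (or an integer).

E[#heads] = 19·2/5 = 38/5 (linearity over flips).
E[winnings] = 12·38/5 = 456/5.

456/5 dollars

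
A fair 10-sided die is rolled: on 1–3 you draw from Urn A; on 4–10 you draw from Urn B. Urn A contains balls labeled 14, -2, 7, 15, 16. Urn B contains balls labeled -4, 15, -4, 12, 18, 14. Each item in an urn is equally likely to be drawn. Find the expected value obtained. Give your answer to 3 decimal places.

E[X | Urn A] = (14 − 2 + 7 + 15 + 16)/5 = 10
E[X | Urn B] = (-4 + 15 − 4 + 12 + 18 + 14)/6 = 17/2
E[X] = (3/10)·10 + (7/10)·17/2 = 179/20 ≈ 8.950

8.950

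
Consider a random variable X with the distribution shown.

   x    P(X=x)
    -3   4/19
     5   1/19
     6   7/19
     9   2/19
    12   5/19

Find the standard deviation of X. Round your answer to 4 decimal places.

5.2463

E[X] = 113/19, E[X²] = 1195/19
Var(X) = E[X²] − (E[X])² = 1195/19 − 12769/361 = 9936/361
SD(X) = √(9936/361) ≈ 5.2463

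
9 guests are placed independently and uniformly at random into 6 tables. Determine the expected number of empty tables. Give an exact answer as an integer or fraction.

Let Xⱼ=1 if table j is empty. P(Xⱼ=1) = ((6-1)/6)^9 = 1953125/10077696.
By linearity, E[#empty] = 6·1953125/10077696 = 1953125/1679616.

1953125/1679616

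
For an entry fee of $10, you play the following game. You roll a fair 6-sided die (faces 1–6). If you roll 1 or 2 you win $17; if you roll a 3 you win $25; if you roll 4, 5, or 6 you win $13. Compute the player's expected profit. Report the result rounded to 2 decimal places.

E[payout] = (1/2)·13 + (1/3)·17 + (1/6)·25 = 49/3
Expected profit = 49/3 − 10 = 19/3 ≈ $6.33

$6.33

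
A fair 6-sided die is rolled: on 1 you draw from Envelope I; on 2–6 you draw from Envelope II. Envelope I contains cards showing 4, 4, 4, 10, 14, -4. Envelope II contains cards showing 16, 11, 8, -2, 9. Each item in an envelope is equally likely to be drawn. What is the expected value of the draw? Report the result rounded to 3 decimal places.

E[X | Envelope I] = (4 + 4 + 4 + 10 + 14 − 4)/6 = 16/3
E[X | Envelope II] = (16 + 11 + 8 − 2 + 9)/5 = 42/5
E[X] = (1/6)·16/3 + (5/6)·42/5 = 71/9 ≈ 7.889

7.889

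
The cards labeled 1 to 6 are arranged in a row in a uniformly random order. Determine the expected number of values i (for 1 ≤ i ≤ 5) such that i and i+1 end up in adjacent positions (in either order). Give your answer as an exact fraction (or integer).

5/3

For each i ∈ {1,…,5}, let Xᵢ = 1 if i and i+1 are adjacent. P(Xᵢ=1) = 2·(6−1)!/6! = 2/6.
By linearity, E[ΣXᵢ] = (5)·(2/6) = 5/3.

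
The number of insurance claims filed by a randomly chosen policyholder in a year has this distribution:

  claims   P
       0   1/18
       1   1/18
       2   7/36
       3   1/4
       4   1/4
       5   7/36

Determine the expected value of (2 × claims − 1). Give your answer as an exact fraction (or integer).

E[2x-1] = (1/18)·(-1) + (1/18)·1 + (7/36)·3 + (1/4)·5 + (1/4)·7 + (7/36)·9
     = 16/3

16/3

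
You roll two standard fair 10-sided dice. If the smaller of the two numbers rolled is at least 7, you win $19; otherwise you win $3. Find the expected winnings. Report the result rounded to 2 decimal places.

$5.56

E[payout] = (21/25)·3 + (4/25)·19 = 139/25
≈ $5.56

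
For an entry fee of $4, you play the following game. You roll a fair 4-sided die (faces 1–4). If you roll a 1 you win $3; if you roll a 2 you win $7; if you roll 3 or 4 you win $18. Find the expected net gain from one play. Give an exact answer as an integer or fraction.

E[payout] = (1/4)·3 + (1/4)·7 + (1/2)·18 = 23/2
Expected profit = 23/2 − 4 = 15/2

15/2 dollars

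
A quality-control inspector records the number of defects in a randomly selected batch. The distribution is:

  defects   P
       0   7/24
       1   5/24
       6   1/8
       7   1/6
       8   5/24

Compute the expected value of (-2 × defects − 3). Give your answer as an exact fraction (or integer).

-127/12

E[-2x-3] = (7/24)·(-3) + (5/24)·(-5) + (1/8)·(-15) + (1/6)·(-17) + (5/24)·(-19)
     = -127/12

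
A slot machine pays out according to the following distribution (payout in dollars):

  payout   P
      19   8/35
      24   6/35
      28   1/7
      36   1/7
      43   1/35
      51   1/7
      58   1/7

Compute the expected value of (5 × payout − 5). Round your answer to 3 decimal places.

167.000

E[5x-5] = (8/35)·90 + (6/35)·115 + (1/7)·135 + (1/7)·175 + (1/35)·210 + (1/7)·250 + (1/7)·285
     = 167 ≈ 167.000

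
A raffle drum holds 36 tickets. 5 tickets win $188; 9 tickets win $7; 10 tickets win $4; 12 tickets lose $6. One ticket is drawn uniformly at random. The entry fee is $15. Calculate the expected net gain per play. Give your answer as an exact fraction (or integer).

E[payout] = (5/36)·188 + (9/36)·7 + (10/36)·4 + (12/36)·(-6) = 971/36
Expected profit = 971/36 − 15 = 431/36

431/36 dollars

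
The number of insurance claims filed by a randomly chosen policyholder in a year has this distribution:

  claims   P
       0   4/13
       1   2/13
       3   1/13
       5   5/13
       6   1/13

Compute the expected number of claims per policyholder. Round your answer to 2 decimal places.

2.77

E[X] = (4/13)·0 + (2/13)·1 + (1/13)·3 + (5/13)·5 + (1/13)·6
     = 36/13 ≈ 2.77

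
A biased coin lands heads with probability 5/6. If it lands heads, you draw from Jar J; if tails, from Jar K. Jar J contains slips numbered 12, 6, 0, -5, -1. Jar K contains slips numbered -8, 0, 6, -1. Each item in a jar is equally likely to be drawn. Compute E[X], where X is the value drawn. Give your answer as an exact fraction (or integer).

E[X | Jar J] = (12 + 6 + 0 − 5 − 1)/5 = 12/5
E[X | Jar K] = (-8 + 0 + 6 − 1)/4 = -3/4
E[X] = (5/6)·12/5 + (1/6)·(-3/4) = 15/8

15/8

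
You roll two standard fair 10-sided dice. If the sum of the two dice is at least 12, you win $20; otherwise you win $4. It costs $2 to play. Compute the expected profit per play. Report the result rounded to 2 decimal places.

$9.20

E[payout] = (11/20)·4 + (9/20)·20 = 56/5
Expected profit = 56/5 − 2 = 46/5 ≈ $9.20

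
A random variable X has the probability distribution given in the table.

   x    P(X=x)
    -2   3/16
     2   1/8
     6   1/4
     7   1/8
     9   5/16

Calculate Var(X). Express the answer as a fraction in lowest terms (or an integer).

E[X] = (3/16)·(-2) + (1/8)·2 + (1/4)·6 + (1/8)·7 + (5/16)·9 = 81/16
E[X²] = (3/16)·4 + (1/8)·4 + (1/4)·36 + (1/8)·49 + (5/16)·81 = 667/16
Var(X) = 667/16 − (81/16)² = 4111/256

4111/256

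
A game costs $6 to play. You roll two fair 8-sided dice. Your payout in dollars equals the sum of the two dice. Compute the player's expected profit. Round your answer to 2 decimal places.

$3.00

Distribution of the sum of the two dice: 2 w.p. 1/64, 3 w.p. 1/32, 4 w.p. 3/64, 5 w.p. 1/16, 6 w.p. 5/64, 7 w.p. 3/32, …
E[payout] = (1/64)·2 + (1/32)·3 + (3/64)·4 + (1/16)·5 + (5/64)·6 + (3/32)·7 + (7/64)·8 + (1/8)·9 + (7/64)·10 + (3/32)·11 + (5/64)·12 + (1/16)·13 + (3/64)·14 + (1/32)·15 + (1/64)·16 = 9
Expected profit = 9 − 6 = 3 ≈ $3.00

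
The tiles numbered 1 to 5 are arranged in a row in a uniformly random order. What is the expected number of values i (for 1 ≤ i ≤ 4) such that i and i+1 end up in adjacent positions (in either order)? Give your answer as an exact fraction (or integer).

8/5

For each i ∈ {1,…,4}, let Xᵢ = 1 if i and i+1 are adjacent. P(Xᵢ=1) = 2·(5−1)!/5! = 2/5.
By linearity, E[ΣXᵢ] = (4)·(2/5) = 8/5.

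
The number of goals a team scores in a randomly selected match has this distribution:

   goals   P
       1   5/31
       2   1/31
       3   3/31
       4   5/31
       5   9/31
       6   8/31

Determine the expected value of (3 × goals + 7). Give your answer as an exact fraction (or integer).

E[3x+7] = (5/31)·10 + (1/31)·13 + (3/31)·16 + (5/31)·19 + (9/31)·22 + (8/31)·25
     = 604/31

604/31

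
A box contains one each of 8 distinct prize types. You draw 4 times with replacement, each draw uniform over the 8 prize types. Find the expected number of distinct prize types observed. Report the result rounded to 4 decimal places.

Let Xⱼ=1 if type j appears at least once. P(Xⱼ=1) = 1 − ((8−1)/8)^4 = 1695/4096.
E[#distinct] = 8·1695/4096 = 1695/512.
≈ 3.3105

3.3105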